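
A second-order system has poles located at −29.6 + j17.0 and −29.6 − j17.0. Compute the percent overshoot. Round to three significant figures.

|pole| = ω_n = √(29.6² + 17.0²) = 34.1 rad/s; ζ = cos θ = σ/ω_n = 0.867.
Overshoot: exp(−π·0.867/√(1−0.867²)) = 0.00421, i.e. 0.421%.

%OS ≈ 0.421%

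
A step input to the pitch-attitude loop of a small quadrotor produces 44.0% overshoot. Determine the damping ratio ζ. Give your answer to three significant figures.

ζ = −ln(OS)/√(π² + (ln OS)²). With OS = 0.440, ln OS = −0.8210 and ζ = 0.8210/3.247 = 0.253.

ζ ≈ 0.253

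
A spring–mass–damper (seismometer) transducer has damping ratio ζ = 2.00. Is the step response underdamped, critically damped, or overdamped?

overdamped

Since ζ = 2.00 > 1, the system is overdamped.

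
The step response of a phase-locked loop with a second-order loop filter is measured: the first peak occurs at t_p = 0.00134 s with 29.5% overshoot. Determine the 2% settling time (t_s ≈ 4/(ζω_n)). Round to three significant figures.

The overshoot fixes ζ = −ln(OS)/√(π²+ln²(OS)) = 0.362.
t_p = π/ω_d ⇒ ω_d = 2340 rad/s; then ω_n = ω_d/√(1−ζ²) = 2520 rad/s.
t_s ≈ 4/(ζω_n) = 4/(0.362·2520) = 0.00439 s.

t_s ≈ 0.00439 s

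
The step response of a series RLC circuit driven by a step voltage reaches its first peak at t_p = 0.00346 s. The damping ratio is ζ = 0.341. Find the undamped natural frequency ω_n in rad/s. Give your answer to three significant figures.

ω_n ≈ 966 rad/s

Peak time t_p = π/ω_d, so ω_d = π/t_p = π/0.00346 = 908 rad/s.
ω_n = ω_d/√(1−ζ²) = 908/√0.884 = 966 rad/s.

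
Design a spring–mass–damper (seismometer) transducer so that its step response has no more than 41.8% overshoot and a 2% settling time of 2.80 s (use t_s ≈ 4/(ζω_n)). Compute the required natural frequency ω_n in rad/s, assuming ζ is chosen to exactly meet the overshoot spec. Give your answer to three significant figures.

ζ = −ln(OS)/√(π² + (ln OS)²). With OS = 0.418, ln OS = −0.8723 and ζ = 0.8723/3.260 = 0.268.
From t_s ≈ 4/(ζω_n): ω_n = 4/(ζ·t_s) = 4/(0.268·2.80) = 5.34 rad/s.

ω_n ≈ 5.34 rad/s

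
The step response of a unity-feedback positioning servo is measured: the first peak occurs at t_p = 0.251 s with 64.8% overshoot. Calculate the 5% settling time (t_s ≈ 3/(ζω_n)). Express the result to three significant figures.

t_s ≈ 1.74 s

ζ from %OS: ζ = |ln 0.648|/√(π²+ln²0.648) = 0.137.
t_p = π/ω_d ⇒ ω_d = 12.5 rad/s; then ω_n = ω_d/√(1−ζ²) = 12.6 rad/s.
t_s ≈ 3/(ζω_n) = 3/(0.137·12.6) = 1.74 s.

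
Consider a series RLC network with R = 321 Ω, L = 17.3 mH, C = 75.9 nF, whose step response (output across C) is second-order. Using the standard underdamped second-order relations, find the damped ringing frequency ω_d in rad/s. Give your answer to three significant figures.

For a series RLC circuit (capacitor voltage as output), ω_n = 1/√(LC) = 1/√(17.3 mH · 75.9 nF) = 27600 rad/s.
ζ = (R/2)·√(C/L) = (321/2)·√(75.9 nF/17.3 mH) = 0.336.
The damped frequency ω_d = ω_n√(1−ζ²) = 26000 rad/s.

ω_d ≈ 26000 rad/s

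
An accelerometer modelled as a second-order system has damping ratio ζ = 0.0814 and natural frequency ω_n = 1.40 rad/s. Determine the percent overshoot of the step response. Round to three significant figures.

For an underdamped second-order system, %OS = 100·exp(−πζ/√(1−ζ²)).
πζ/√(1−ζ²) = π·0.0814/√(1−0.00663) = 0.2566, so %OS = 100·e^(−0.2566) = 77.4%.

%OS ≈ 77.4%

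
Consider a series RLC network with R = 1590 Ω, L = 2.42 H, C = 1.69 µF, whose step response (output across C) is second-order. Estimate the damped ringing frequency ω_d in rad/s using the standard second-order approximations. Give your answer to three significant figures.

ω_d ≈ 370 rad/s

For a series RLC circuit (capacitor voltage as output), ω_n = 1/√(LC) = 1/√(2.42 H · 1.69 µF) = 494 rad/s.
ζ = (R/2)·√(C/L) = (1590/2)·√(1.69 µF/2.42 H) = 0.664.
The damped frequency ω_d = ω_n√(1−ζ²) = 370 rad/s.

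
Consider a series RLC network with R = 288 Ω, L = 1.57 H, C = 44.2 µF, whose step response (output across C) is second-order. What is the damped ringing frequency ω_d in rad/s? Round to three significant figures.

For a series RLC circuit (capacitor voltage as output), ω_n = 1/√(LC) = 1/√(1.57 H · 44.2 µF) = 120 rad/s.
ζ = (R/2)·√(C/L) = (288/2)·√(44.2 µF/1.57 H) = 0.764.
ω_d = ω_n√(1−ζ²) = 77.4 rad/s.

ω_d ≈ 77.4 rad/s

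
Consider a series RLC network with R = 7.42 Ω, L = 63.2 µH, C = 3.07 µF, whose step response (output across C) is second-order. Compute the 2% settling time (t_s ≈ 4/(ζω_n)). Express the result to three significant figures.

For a series RLC circuit (capacitor voltage as output), ω_n = 1/√(LC) = 1/√(63.2 µH · 3.07 µF) = 71800 rad/s.
ζ = (R/2)·√(C/L) = (7.42/2)·√(3.07 µF/63.2 µH) = 0.818.
t_s ≈ 4/(ζω_n) = 0.0000681 s.

t_s ≈ 0.0000681 s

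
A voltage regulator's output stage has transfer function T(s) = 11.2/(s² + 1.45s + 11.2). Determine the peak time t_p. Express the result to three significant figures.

t_p ≈ 0.962 s

ω_n = √11.2 = 3.35 rad/s; ζ = 1.45/(2·3.35) = 0.217.
ω_d = ω_n√(1−ζ²) = 3.27 rad/s. Then t_p = π/ω_d = 0.962 s.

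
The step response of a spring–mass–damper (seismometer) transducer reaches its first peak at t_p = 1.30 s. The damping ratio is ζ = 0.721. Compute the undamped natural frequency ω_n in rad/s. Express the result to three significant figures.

Peak time t_p = π/ω_d, so ω_d = π/t_p = π/1.30 = 2.42 rad/s.
ω_n = ω_d/√(1−ζ²) = 2.42/√0.480 = 3.49 rad/s.

ω_n ≈ 3.49 rad/s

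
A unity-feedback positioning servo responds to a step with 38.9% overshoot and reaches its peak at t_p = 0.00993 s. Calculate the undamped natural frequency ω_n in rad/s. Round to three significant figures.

ζ from %OS: ζ = |ln 0.389|/√(π²+ln²0.389) = 0.288.
t_p = π/ω_d ⇒ ω_d = 316 rad/s; then ω_n = ω_d/√(1−ζ²) = 330 rad/s.

ω_n ≈ 330 rad/s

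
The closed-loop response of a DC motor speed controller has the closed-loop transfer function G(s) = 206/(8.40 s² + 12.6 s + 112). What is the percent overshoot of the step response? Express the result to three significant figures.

%OS ≈ 51.7%

Dividing through by 8.40: denominator becomes s² + 1.500 s + 13.33.
So ω_n = √13.33 = 3.65 rad/s and ζ = 1.500/(2·3.65) = 0.205.
Overshoot: exp(−π·0.205/√(1−0.205²)) = 0.517, i.e. 51.7%.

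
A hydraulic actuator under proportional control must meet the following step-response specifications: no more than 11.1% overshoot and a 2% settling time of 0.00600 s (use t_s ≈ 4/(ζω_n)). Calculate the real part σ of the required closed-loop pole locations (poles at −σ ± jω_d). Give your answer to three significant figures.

The settling-time spec alone fixes σ = ζω_n = 4/t_s = 4/0.00600 = 667.
(Overshoot then fixes ζ = 0.573 and hence ω_d = σ·√(1−ζ²)/ζ = 953 rad/s.)

σ ≈ 667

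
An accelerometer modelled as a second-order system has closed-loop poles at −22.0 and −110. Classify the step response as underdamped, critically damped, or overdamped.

Since the poles are distinct, negative and real, the response is overdamped.

overdamped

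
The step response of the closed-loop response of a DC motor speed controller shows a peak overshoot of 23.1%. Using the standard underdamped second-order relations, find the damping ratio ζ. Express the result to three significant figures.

Inverting the overshoot relation: ζ = |ln 0.231|/√(π² + ln²0.231) = 0.423.

ζ ≈ 0.423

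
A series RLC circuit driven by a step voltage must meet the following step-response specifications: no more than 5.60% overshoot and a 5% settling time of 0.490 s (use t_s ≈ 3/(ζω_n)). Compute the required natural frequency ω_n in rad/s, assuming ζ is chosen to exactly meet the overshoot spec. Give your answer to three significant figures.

Inverting the overshoot relation: ζ = |ln 0.0560|/√(π² + ln²0.0560) = 0.676.
From t_s ≈ 3/(ζω_n): ω_n = 3/(ζ·t_s) = 3/(0.676·0.490) = 9.06 rad/s.

ω_n ≈ 9.06 rad/s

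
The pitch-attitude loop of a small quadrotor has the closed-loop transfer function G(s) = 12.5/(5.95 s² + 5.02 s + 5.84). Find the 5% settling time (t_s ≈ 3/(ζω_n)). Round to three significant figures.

Dividing through by 5.95: denominator becomes s² + 0.8437 s + 0.9815.
So ω_n = √0.9815 = 0.991 rad/s and ζ = 0.8437/(2·0.991) = 0.426.
t_s ≈ 3/(ζω_n) = 7.11 s.

t_s ≈ 7.11 s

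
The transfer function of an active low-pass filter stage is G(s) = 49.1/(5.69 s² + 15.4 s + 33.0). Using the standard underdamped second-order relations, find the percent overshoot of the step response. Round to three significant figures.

%OS ≈ 11.8%

Dividing through by 5.69: denominator becomes s² + 2.707 s + 5.800.
So ω_n = √5.800 = 2.41 rad/s and ζ = 2.707/(2·2.41) = 0.562.
%OS = 100 e^{−πζ/√(1−ζ²)} with ζ = 0.562 gives 11.8%.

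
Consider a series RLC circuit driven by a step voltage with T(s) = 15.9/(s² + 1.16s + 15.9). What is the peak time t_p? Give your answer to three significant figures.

t_p ≈ 0.796 s

Matching coefficients with s² + 2ζω_n s + ω_n² gives ω_n² = 15.9 ⇒ ω_n = 3.99 rad/s, and ζ = 1.16/(2ω_n) = 0.145.
ω_d = ω_n√(1−ζ²) = 3.95 rad/s. Then t_p = π/ω_d = 0.796 s.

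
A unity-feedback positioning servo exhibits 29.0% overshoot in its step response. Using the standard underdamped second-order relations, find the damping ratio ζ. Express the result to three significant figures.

From %OS = 100·exp(−πζ/√(1−ζ²)), invert to get ζ = −ln(OS)/√(π² + ln²(OS)) with OS = 0.290.
−ln 0.290 = 1.238, so ζ = 1.238/√(π² + 1.532) = 0.367.

ζ ≈ 0.367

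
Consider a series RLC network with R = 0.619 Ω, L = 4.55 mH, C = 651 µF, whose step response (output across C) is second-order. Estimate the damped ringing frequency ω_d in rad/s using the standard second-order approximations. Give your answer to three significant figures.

For a series RLC circuit (capacitor voltage as output), ω_n = 1/√(LC) = 1/√(4.55 mH · 651 µF) = 581 rad/s.
ζ = (R/2)·√(C/L) = (0.619/2)·√(651 µF/4.55 mH) = 0.117.
ω_d = 581·√(1 − 0.117²) = 577 rad/s.

ω_d ≈ 577 rad/s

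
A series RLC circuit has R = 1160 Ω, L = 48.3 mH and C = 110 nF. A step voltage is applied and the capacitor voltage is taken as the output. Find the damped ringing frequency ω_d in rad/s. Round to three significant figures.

For a series RLC circuit (capacitor voltage as output), ω_n = 1/√(LC) = 1/√(48.3 mH · 110 nF) = 13700 rad/s.
ζ = (R/2)·√(C/L) = (1160/2)·√(110 nF/48.3 mH) = 0.875.
ω_d = 13700·√(1 − 0.875²) = 6630 rad/s.

ω_d ≈ 6630 rad/s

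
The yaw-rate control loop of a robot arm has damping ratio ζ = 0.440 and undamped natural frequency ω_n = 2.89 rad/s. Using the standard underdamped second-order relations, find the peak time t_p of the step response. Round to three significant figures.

t_p ≈ 1.21 s

The damped frequency is ω_d = ω_n√(1−ζ²) = 2.89·√(1−0.194) = 2.60 rad/s.
Peak time t_p = π/ω_d = π/2.60 = 1.21 s.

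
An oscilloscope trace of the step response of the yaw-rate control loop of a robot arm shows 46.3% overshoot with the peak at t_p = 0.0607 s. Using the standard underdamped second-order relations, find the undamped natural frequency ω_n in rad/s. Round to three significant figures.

ζ from %OS: ζ = |ln 0.463|/√(π²+ln²0.463) = 0.238.
t_p = π/ω_d ⇒ ω_d = 51.8 rad/s; then ω_n = ω_d/√(1−ζ²) = 53.3 rad/s.

ω_n ≈ 53.3 rad/s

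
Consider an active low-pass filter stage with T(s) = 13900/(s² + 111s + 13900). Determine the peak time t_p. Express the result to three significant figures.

Matching coefficients with s² + 2ζω_n s + ω_n² gives ω_n² = 13900 ⇒ ω_n = 118 rad/s, and ζ = 111/(2ω_n) = 0.471.
ω_d = 118·√(1 − 0.471²) = 104 rad/s. Then t_p = π/ω_d = 0.0302 s.

t_p ≈ 0.0302 s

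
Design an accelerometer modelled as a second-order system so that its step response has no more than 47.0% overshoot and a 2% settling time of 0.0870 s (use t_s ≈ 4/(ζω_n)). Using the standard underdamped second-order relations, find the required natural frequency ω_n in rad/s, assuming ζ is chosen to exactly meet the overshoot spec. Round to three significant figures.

ω_n ≈ 197 rad/s

Inverting the overshoot relation: ζ = |ln 0.470|/√(π² + ln²0.470) = 0.234.
Then ω_n = 4/(ζ t_s) = 4/(0.234 × 0.0870) = 197 rad/s.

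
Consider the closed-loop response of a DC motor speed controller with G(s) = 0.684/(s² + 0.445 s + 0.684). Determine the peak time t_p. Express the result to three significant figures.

ω_n = √0.684 = 0.827 rad/s; ζ = 0.445/(2·0.827) = 0.269.
The damped frequency ω_d = ω_n√(1−ζ²) = 0.797 rad/s. Then t_p = π/ω_d = 3.94 s.

t_p ≈ 3.94 s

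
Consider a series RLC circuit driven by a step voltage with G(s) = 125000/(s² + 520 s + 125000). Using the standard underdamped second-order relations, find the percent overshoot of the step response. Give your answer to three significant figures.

ω_n = √125000 = 354 rad/s; ζ = 520/(2·354) = 0.735.
%OS = 100 e^{−πζ/√(1−ζ²)} with ζ = 0.735 gives 3.31%.

%OS ≈ 3.31%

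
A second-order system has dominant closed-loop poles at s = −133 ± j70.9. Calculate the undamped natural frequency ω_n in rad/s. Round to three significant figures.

With σ = 133, ω_d = 70.9: ω_n = √(σ²+ω_d²) = 151 rad/s, ζ = σ/ω_n = 0.882.

ω_n ≈ 151 rad/s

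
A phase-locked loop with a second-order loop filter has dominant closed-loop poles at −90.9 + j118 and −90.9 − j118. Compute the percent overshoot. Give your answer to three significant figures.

The poles are at −σ ± jω_d with σ = 90.9 and ω_d = 118, so ω_n = √(σ²+ω_d²) = 149 rad/s and ζ = σ/ω_n = 0.610.
%OS = 100·exp(−πζ/√(1−ζ²)) = 8.89%.

%OS ≈ 8.89%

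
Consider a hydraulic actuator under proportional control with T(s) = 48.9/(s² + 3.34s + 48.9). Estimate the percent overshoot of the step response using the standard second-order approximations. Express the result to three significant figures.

ω_n = √48.9 = 6.99 rad/s; ζ = 3.34/(2·6.99) = 0.239.
%OS = 100·exp(−πζ/√(1−ζ²)) = 46.2%.

%OS ≈ 46.2%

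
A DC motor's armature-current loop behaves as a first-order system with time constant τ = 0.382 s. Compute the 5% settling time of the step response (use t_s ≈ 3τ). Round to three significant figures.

t_s ≈ 1.15 s

t_s ≈ 3τ = 1.15 s.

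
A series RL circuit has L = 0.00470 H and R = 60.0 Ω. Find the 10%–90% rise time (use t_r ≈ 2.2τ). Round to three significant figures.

t_r ≈ 0.000172 s

τ = L/R = 0.00470/60.0 = 0.0000783 s.
t_r ≈ 2.2τ = 0.000172 s.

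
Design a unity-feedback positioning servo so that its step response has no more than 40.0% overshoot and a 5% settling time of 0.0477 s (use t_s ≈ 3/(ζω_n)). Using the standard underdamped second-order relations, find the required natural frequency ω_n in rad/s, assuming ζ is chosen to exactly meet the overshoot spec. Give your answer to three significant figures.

Inverting the overshoot relation: ζ = |ln 0.400|/√(π² + ln²0.400) = 0.280.
Then ω_n = 3/(ζ t_s) = 3/(0.280 × 0.0477) = 225 rad/s.

ω_n ≈ 225 rad/s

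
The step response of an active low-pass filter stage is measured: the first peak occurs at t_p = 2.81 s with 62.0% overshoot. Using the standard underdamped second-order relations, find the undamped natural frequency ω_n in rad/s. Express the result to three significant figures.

ζ from %OS: ζ = |ln 0.620|/√(π²+ln²0.620) = 0.150.
From t_p = π/ω_d, ω_d = π/2.81 = 1.12 rad/s, so ω_n = ω_d/√(1−ζ²) = 1.13 rad/s.

ω_n ≈ 1.13 rad/s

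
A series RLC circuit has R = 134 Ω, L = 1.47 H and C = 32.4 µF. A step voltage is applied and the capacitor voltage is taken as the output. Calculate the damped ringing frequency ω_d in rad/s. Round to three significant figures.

ω_d ≈ 138 rad/s

For a series RLC circuit (capacitor voltage as output), ω_n = 1/√(LC) = 1/√(1.47 H · 32.4 µF) = 145 rad/s.
ζ = (R/2)·√(C/L) = (134/2)·√(32.4 µF/1.47 H) = 0.315.
ω_d = ω_n√(1−ζ²) = 138 rad/s.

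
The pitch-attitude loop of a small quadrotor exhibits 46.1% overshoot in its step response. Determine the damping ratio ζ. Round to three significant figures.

ζ = −ln(OS)/√(π² + (ln OS)²). With OS = 0.461, ln OS = −0.7744 and ζ = 0.7744/3.236 = 0.239.

ζ ≈ 0.239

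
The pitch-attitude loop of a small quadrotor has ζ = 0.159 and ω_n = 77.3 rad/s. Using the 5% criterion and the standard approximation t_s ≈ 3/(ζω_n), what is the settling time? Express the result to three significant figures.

t_s ≈ 0.244 s

t_s ≈ 3/(ζω_n) = 3/(0.159 × 77.3) = 0.244 s.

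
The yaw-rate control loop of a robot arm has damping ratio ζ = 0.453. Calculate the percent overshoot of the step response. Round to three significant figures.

%OS ≈ 20.3%

For an underdamped second-order system, %OS = 100·exp(−πζ/√(1−ζ²)).
πζ/√(1−ζ²) = π·0.453/√(1−0.205) = 1.596, so %OS = 100·e^(−1.596) = 20.3%.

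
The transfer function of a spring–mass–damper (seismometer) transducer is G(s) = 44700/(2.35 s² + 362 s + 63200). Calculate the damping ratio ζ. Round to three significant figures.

ζ ≈ 0.470

Dividing through by 2.35: denominator becomes s² + 154.0 s + 26890.
So ω_n = √26890 = 164 rad/s and ζ = 154.0/(2·164) = 0.470.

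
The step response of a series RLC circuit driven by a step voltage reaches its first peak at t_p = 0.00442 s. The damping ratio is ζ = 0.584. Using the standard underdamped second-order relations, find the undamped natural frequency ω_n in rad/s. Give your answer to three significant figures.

ω_n ≈ 876 rad/s

Peak time t_p = π/ω_d, so ω_d = π/t_p = π/0.00442 = 711 rad/s.
ω_n = ω_d/√(1−ζ²) = 711/√0.659 = 876 rad/s.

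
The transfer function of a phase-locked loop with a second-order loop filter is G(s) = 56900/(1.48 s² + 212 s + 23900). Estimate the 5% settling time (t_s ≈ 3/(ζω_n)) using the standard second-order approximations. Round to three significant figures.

t_s ≈ 0.0419 s

Dividing through by 1.48: denominator becomes s² + 143.2 s + 16150.
So ω_n = √16150 = 127 rad/s and ζ = 143.2/(2·127) = 0.564.
t_s ≈ 3/(ζω_n) = 0.0419 s.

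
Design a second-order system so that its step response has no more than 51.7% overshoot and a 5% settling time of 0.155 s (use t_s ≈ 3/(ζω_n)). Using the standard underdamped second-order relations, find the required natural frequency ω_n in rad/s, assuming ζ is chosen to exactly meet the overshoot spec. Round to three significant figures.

ω_n ≈ 94.2 rad/s

ζ = −ln(OS)/√(π² + (ln OS)²). With OS = 0.517, ln OS = −0.6597 and ζ = 0.6597/3.210 = 0.206.
From t_s ≈ 3/(ζω_n): ω_n = 3/(ζ·t_s) = 3/(0.206·0.155) = 94.2 rad/s.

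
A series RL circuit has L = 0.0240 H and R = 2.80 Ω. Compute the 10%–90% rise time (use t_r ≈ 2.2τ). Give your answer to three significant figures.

τ = L/R = 0.0240/2.80 = 0.00857 s.
t_r ≈ 2.2τ = 0.0189 s.

t_r ≈ 0.0189 s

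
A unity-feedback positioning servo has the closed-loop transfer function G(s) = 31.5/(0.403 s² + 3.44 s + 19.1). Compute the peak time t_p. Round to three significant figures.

Dividing through by 0.403: denominator becomes s² + 8.536 s + 47.39.
So ω_n = √47.39 = 6.88 rad/s and ζ = 8.536/(2·6.88) = 0.620.
The damped frequency ω_d = ω_n√(1−ζ²) = 5.40 rad/s. t_p = π/ω_d = 0.582 s.

t_p ≈ 0.582 s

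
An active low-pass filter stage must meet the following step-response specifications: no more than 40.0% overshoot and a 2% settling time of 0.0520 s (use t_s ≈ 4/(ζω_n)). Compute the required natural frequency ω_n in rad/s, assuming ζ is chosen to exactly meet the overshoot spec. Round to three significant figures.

From %OS = 100·exp(−πζ/√(1−ζ²)), invert to get ζ = −ln(OS)/√(π² + ln²(OS)) with OS = 0.400.
−ln 0.400 = 0.9163, so ζ = 0.9163/√(π² + 0.8396) = 0.280.
From t_s ≈ 4/(ζω_n): ω_n = 4/(ζ·t_s) = 4/(0.280·0.0520) = 275 rad/s.

ω_n ≈ 275 rad/s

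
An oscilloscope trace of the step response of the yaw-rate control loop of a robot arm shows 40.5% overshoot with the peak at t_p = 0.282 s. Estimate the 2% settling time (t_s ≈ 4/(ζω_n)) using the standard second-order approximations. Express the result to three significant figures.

t_s ≈ 1.25 s

ζ from %OS: ζ = |ln 0.405|/√(π²+ln²0.405) = 0.276.
t_p = π/ω_d ⇒ ω_d = 11.1 rad/s; then ω_n = ω_d/√(1−ζ²) = 11.6 rad/s.
t_s ≈ 4/(ζω_n) = 4/(0.276·11.6) = 1.25 s.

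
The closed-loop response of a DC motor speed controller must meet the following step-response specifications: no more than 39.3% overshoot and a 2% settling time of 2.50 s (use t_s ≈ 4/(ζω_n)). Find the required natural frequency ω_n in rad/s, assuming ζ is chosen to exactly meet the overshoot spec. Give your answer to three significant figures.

ω_n ≈ 5.61 rad/s

Inverting the overshoot relation: ζ = |ln 0.393|/√(π² + ln²0.393) = 0.285.
Then ω_n = 4/(ζ t_s) = 4/(0.285 × 2.50) = 5.61 rad/s.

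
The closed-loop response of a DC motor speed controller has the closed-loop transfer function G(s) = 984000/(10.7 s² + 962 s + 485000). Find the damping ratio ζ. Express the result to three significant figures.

ζ ≈ 0.211

Dividing through by 10.7: denominator becomes s² + 89.91 s + 45330.
So ω_n = √45330 = 213 rad/s and ζ = 89.91/(2·213) = 0.211.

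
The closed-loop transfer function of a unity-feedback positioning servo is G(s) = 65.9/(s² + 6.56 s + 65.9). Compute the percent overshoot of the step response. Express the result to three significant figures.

ω_n = √65.9 = 8.12 rad/s; ζ = 6.56/(2·8.12) = 0.404.
%OS = 100·exp(−πζ/√(1−ζ²)) = 25.0%.

%OS ≈ 25.0%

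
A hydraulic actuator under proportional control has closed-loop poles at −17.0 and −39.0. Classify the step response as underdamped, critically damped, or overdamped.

Since the poles are distinct, negative and real, the response is overdamped.

overdamped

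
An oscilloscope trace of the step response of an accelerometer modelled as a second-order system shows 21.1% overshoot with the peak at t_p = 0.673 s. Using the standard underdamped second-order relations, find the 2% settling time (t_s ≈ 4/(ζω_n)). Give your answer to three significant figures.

From the overshoot, ζ = −ln(OS)/√(π²+ln²(OS)) = 0.444.
t_p = π/ω_d ⇒ ω_d = 4.67 rad/s; then ω_n = ω_d/√(1−ζ²) = 5.21 rad/s.
t_s ≈ 4/(ζω_n) = 4/(0.444·5.21) = 1.73 s.

t_s ≈ 1.73 s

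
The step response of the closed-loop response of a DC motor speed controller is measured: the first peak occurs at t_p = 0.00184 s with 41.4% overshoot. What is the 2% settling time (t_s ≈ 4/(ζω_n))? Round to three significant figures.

t_s ≈ 0.00835 s

ζ from %OS: ζ = |ln 0.414|/√(π²+ln²0.414) = 0.270.
t_p = π/ω_d ⇒ ω_d = 1710 rad/s; then ω_n = ω_d/√(1−ζ²) = 1770 rad/s.
t_s ≈ 4/(ζω_n) = 4/(0.270·1770) = 0.00835 s.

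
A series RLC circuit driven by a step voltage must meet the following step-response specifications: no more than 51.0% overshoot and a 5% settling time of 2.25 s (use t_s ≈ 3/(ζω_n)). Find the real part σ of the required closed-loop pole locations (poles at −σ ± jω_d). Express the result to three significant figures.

The settling-time spec alone fixes σ = ζω_n = 3/t_s = 3/2.25 = 1.33.
(Overshoot then fixes ζ = 0.210 and hence ω_d = σ·√(1−ζ²)/ζ = 6.22 rad/s.)

σ ≈ 1.33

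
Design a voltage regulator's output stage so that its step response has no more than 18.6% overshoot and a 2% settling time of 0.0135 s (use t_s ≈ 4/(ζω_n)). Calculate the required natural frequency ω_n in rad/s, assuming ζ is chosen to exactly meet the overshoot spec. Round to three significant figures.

ζ = −ln(OS)/√(π² + (ln OS)²). With OS = 0.186, ln OS = −1.682 and ζ = 1.682/3.564 = 0.472.
From t_s ≈ 4/(ζω_n): ω_n = 4/(ζ·t_s) = 4/(0.472·0.0135) = 628 rad/s.

ω_n ≈ 628 rad/s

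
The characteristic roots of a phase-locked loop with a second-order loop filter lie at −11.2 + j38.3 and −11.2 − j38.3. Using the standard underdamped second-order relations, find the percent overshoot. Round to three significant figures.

With σ = 11.2, ω_d = 38.3: ω_n = √(σ²+ω_d²) = 39.9 rad/s, ζ = σ/ω_n = 0.281.
%OS = 100·exp(−πζ/√(1−ζ²)) = 39.9%.

%OS ≈ 39.9%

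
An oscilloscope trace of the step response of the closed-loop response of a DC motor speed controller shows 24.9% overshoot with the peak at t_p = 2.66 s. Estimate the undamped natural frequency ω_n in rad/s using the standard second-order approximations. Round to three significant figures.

The overshoot fixes ζ = −ln(OS)/√(π²+ln²(OS)) = 0.405.
From t_p = π/ω_d, ω_d = π/2.66 = 1.18 rad/s, so ω_n = ω_d/√(1−ζ²) = 1.29 rad/s.

ω_n ≈ 1.29 rad/s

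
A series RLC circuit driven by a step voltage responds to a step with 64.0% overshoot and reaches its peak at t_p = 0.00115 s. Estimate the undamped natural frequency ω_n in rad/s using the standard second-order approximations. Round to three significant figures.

ω_n ≈ 2760 rad/s

The overshoot fixes ζ = −ln(OS)/√(π²+ln²(OS)) = 0.141.
t_p = π/ω_d ⇒ ω_d = 2730 rad/s; then ω_n = ω_d/√(1−ζ²) = 2760 rad/s.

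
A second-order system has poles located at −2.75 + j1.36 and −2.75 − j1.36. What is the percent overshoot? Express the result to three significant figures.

%OS ≈ 0.174%

The poles are at −σ ± jω_d with σ = 2.75 and ω_d = 1.36, so ω_n = √(σ²+ω_d²) = 3.07 rad/s and ζ = σ/ω_n = 0.896.
%OS = 100 e^{−πζ/√(1−ζ²)} with ζ = 0.896 gives 0.174%.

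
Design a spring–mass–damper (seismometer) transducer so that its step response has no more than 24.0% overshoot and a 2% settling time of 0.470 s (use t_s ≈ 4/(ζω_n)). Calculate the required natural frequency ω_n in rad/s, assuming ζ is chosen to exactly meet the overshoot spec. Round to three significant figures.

ω_n ≈ 20.6 rad/s

From %OS = 100·exp(−πζ/√(1−ζ²)), invert to get ζ = −ln(OS)/√(π² + ln²(OS)) with OS = 0.240.
−ln 0.240 = 1.427, so ζ = 1.427/√(π² + 2.037) = 0.414.
Then ω_n = 4/(ζ t_s) = 4/(0.414 × 0.470) = 20.6 rad/s.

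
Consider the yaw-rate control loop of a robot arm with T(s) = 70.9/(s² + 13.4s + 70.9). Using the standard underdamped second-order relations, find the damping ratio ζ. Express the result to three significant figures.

ζ ≈ 0.796

ω_n = √70.9 = 8.42 rad/s; ζ = 13.4/(2·8.42) = 0.796.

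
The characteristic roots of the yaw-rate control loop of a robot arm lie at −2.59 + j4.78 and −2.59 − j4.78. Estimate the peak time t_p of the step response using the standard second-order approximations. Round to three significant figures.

t_p = π/ω_d with ω_d = 4.78 (the imaginary part), so t_p = 0.657 s.

t_p ≈ 0.657 s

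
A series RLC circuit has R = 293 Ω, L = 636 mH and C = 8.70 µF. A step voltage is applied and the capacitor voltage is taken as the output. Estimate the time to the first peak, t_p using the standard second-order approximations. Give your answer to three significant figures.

t_p ≈ 0.00879 s

For a series RLC circuit (capacitor voltage as output), ω_n = 1/√(LC) = 1/√(636 mH · 8.70 µF) = 425 rad/s.
ζ = (R/2)·√(C/L) = (293/2)·√(8.70 µF/636 mH) = 0.542.
ω_d = 425·√(1 − 0.542²) = 357 rad/s. t_p = π/ω_d = 0.00879 s.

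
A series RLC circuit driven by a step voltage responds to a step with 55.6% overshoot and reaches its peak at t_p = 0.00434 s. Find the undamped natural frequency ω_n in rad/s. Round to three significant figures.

ω_n ≈ 736 rad/s

From the overshoot, ζ = −ln(OS)/√(π²+ln²(OS)) = 0.184.
From t_p = π/ω_d, ω_d = π/0.00434 = 724 rad/s, so ω_n = ω_d/√(1−ζ²) = 736 rad/s.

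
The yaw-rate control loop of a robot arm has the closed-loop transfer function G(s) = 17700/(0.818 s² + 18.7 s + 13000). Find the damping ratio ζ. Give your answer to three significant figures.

Dividing through by 0.818: denominator becomes s² + 22.86 s + 15890.
So ω_n = √15890 = 126 rad/s and ζ = 22.86/(2·126) = 0.0907.

ζ ≈ 0.0907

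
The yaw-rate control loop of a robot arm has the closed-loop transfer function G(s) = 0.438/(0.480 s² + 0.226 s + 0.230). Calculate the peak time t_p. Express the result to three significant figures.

Dividing through by 0.480: denominator becomes s² + 0.4708 s + 0.4792.
So ω_n = √0.4792 = 0.692 rad/s and ζ = 0.4708/(2·0.692) = 0.340.
ω_d = ω_n√(1−ζ²) = 0.651 rad/s. t_p = π/ω_d = 4.83 s.

t_p ≈ 4.83 s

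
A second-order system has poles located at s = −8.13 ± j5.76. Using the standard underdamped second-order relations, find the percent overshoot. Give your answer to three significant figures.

%OS ≈ 1.19%

With σ = 8.13, ω_d = 5.76: ω_n = √(σ²+ω_d²) = 9.96 rad/s, ζ = σ/ω_n = 0.816.
%OS = 100 e^{−πζ/√(1−ζ²)} with ζ = 0.816 gives 1.19%.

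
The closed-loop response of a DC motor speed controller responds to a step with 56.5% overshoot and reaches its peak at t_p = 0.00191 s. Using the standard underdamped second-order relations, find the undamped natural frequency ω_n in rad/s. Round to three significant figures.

ω_n ≈ 1670 rad/s

The overshoot fixes ζ = −ln(OS)/√(π²+ln²(OS)) = 0.179.
t_p = π/ω_d ⇒ ω_d = 1640 rad/s; then ω_n = ω_d/√(1−ζ²) = 1670 rad/s.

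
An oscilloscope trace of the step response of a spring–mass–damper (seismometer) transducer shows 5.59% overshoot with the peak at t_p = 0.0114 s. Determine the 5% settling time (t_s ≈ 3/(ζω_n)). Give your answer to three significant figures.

From the overshoot, ζ = −ln(OS)/√(π²+ln²(OS)) = 0.676.
From t_p = π/ω_d, ω_d = π/0.0114 = 276 rad/s, so ω_n = ω_d/√(1−ζ²) = 374 rad/s.
t_s ≈ 3/(ζω_n) = 3/(0.676·374) = 0.0119 s.

t_s ≈ 0.0119 s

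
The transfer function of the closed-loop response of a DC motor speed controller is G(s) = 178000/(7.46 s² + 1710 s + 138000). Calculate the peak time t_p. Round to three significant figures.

Dividing through by 7.46: denominator becomes s² + 229.2 s + 18500.
So ω_n = √18500 = 136 rad/s and ζ = 229.2/(2·136) = 0.843.
ω_d = ω_n√(1−ζ²) = 73.2 rad/s. t_p = π/ω_d = 0.0429 s.

t_p ≈ 0.0429 s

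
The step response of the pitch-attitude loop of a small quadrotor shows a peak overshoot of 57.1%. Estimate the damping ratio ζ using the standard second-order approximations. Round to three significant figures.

From %OS = 100·exp(−πζ/√(1−ζ²)), invert to get ζ = −ln(OS)/√(π² + ln²(OS)) with OS = 0.571.
−ln 0.571 = 0.5604, so ζ = 0.5604/√(π² + 0.3140) = 0.176.

ζ ≈ 0.176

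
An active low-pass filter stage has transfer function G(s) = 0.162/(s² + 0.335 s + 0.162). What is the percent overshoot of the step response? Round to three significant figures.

Comparing the denominator to s² + 2ζω_n s + ω_n²: ω_n = √0.162 = 0.402 rad/s, and 2ζω_n = 0.335 so ζ = 0.335/(2·0.402) = 0.416.
%OS = 100·exp(−πζ/√(1−ζ²)) = 23.7%.

%OS ≈ 23.7%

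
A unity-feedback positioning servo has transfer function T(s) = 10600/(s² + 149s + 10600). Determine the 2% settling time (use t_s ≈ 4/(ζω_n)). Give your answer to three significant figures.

ω_n = √10600 = 103 rad/s; ζ = 149/(2·103) = 0.724.
t_s ≈ 4/(ζω_n) = 4/(0.724·103) = 0.0537 s.

t_s ≈ 0.0537 s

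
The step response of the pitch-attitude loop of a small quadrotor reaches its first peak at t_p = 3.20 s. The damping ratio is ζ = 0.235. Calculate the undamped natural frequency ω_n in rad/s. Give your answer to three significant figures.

Peak time t_p = π/ω_d, so ω_d = π/t_p = π/3.20 = 0.982 rad/s.
ω_n = ω_d/√(1−ζ²) = 0.982/√0.945 = 1.01 rad/s.

ω_n ≈ 1.01 rad/s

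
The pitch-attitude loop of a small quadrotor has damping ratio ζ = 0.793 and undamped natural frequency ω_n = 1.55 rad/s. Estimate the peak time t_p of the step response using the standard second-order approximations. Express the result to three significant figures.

The damped frequency is ω_d = ω_n√(1−ζ²) = 1.55·√(1−0.629) = 0.944 rad/s.
Peak time t_p = π/ω_d = π/0.944 = 3.33 s.

t_p ≈ 3.33 s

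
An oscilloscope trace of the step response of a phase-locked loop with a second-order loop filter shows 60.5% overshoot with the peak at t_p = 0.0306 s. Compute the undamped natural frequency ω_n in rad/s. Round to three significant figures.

ω_n ≈ 104 rad/s

The overshoot fixes ζ = −ln(OS)/√(π²+ln²(OS)) = 0.158.
t_p = π/ω_d ⇒ ω_d = 103 rad/s; then ω_n = ω_d/√(1−ζ²) = 104 rad/s.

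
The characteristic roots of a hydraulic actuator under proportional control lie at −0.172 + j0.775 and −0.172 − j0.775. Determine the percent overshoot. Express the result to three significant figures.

%OS ≈ 49.8%

The poles are at −σ ± jω_d with σ = 0.172 and ω_d = 0.775, so ω_n = √(σ²+ω_d²) = 0.794 rad/s and ζ = σ/ω_n = 0.217.
%OS = 100·exp(−πζ/√(1−ζ²)) = 49.8%.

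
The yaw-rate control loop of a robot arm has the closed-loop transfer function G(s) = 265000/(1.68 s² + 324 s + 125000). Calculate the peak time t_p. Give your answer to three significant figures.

Dividing through by 1.68: denominator becomes s² + 192.9 s + 74400.
So ω_n = √74400 = 273 rad/s and ζ = 192.9/(2·273) = 0.354.
The damped frequency ω_d = ω_n√(1−ζ²) = 255 rad/s. t_p = π/ω_d = 0.0123 s.

t_p ≈ 0.0123 s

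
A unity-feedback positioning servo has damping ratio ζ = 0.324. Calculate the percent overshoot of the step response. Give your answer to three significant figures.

For an underdamped second-order system, %OS = 100·exp(−πζ/√(1−ζ²)).
πζ/√(1−ζ²) = π·0.324/√(1−0.105) = 1.076, so %OS = 100·e^(−1.076) = 34.1%.

%OS ≈ 34.1%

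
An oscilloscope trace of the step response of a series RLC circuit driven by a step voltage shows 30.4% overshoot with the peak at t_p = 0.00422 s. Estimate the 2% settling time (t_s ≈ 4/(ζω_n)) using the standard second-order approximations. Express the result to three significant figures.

From the overshoot, ζ = −ln(OS)/√(π²+ln²(OS)) = 0.354.
t_p = π/ω_d ⇒ ω_d = 744 rad/s; then ω_n = ω_d/√(1−ζ²) = 796 rad/s.
t_s ≈ 4/(ζω_n) = 4/(0.354·796) = 0.0142 s.

t_s ≈ 0.0142 s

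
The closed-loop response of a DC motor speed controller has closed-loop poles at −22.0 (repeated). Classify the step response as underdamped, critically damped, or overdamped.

critically damped

Since there is a repeated negative-real pole, the response is critically damped.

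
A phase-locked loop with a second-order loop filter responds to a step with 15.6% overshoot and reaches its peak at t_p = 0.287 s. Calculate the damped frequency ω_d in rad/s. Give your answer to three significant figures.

t_p = π/ω_d, so ω_d = π/0.287 = 10.9 rad/s.

ω_d ≈ 10.9 rad/s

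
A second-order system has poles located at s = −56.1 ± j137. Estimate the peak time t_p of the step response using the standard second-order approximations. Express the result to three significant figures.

t_p ≈ 0.0229 s

t_p = π/ω_d with ω_d = 137 (the imaginary part), so t_p = 0.0229 s.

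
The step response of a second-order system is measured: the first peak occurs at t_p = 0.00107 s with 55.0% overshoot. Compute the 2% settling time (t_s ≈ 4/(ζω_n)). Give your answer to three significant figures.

ζ from %OS: ζ = |ln 0.550|/√(π²+ln²0.550) = 0.187.
t_p = π/ω_d ⇒ ω_d = 2940 rad/s; then ω_n = ω_d/√(1−ζ²) = 2990 rad/s.
t_s ≈ 4/(ζω_n) = 4/(0.187·2990) = 0.00716 s.

t_s ≈ 0.00716 s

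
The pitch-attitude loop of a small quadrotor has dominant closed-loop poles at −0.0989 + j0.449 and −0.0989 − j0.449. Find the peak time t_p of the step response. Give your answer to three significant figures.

t_p = π/ω_d with ω_d = 0.449 (the imaginary part), so t_p = 7.00 s.

t_p ≈ 7.00 s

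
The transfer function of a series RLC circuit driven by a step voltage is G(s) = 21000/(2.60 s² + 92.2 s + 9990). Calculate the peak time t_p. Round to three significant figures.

t_p ≈ 0.0529 s

Dividing through by 2.60: denominator becomes s² + 35.46 s + 3842.
So ω_n = √3842 = 62.0 rad/s and ζ = 35.46/(2·62.0) = 0.286.
ω_d = ω_n√(1−ζ²) = 59.4 rad/s. t_p = π/ω_d = 0.0529 s.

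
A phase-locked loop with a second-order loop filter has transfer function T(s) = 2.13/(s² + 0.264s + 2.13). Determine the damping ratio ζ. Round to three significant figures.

ζ ≈ 0.0904

ω_n = √2.13 = 1.46 rad/s; ζ = 0.264/(2·1.46) = 0.0904.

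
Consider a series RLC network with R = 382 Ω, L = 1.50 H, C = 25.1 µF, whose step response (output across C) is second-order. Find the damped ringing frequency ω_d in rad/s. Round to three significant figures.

ω_d ≈ 102 rad/s

For a series RLC circuit (capacitor voltage as output), ω_n = 1/√(LC) = 1/√(1.50 H · 25.1 µF) = 163 rad/s.
ζ = (R/2)·√(C/L) = (382/2)·√(25.1 µF/1.50 H) = 0.781.
ω_d = ω_n√(1−ζ²) = 102 rad/s.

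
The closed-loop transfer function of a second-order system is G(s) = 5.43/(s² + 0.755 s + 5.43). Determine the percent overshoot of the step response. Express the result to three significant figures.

Comparing the denominator to s² + 2ζω_n s + ω_n²: ω_n = √5.43 = 2.33 rad/s, and 2ζω_n = 0.755 so ζ = 0.755/(2·2.33) = 0.162.
Overshoot: exp(−π·0.162/√(1−0.162²)) = 0.597, i.e. 59.7%.

%OS ≈ 59.7%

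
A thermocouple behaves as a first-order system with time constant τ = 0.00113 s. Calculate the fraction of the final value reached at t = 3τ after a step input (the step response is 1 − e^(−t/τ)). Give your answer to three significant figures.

y(t)/y_∞ = 1 − e^(−t/τ) = 1 − e^(−3) = 1 − e^(−3.00) = 0.950.

y/y_∞ ≈ 0.950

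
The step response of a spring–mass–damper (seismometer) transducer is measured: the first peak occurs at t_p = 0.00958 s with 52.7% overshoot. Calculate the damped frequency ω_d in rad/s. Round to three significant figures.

ω_d ≈ 328 rad/s

t_p = π/ω_d, so ω_d = π/0.00958 = 328 rad/s.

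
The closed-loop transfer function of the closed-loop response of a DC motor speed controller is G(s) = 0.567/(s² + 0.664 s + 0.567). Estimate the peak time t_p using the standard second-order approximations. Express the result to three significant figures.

Matching coefficients with s² + 2ζω_n s + ω_n² gives ω_n² = 0.567 ⇒ ω_n = 0.753 rad/s, and ζ = 0.664/(2ω_n) = 0.441.
The damped frequency ω_d = ω_n√(1−ζ²) = 0.676 rad/s. Then t_p = π/ω_d = 4.65 s.

t_p ≈ 4.65 s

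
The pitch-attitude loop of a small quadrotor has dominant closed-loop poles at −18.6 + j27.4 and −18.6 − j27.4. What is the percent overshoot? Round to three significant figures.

%OS ≈ 11.9%

The poles are at −σ ± jω_d with σ = 18.6 and ω_d = 27.4, so ω_n = √(σ²+ω_d²) = 33.1 rad/s and ζ = σ/ω_n = 0.562.
%OS = 100·exp(−πζ/√(1−ζ²)) = 11.9%.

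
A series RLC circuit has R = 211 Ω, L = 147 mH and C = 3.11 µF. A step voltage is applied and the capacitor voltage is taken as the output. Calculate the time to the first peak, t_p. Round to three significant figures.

t_p ≈ 0.00243 s

For a series RLC circuit (capacitor voltage as output), ω_n = 1/√(LC) = 1/√(147 mH · 3.11 µF) = 1480 rad/s.
ζ = (R/2)·√(C/L) = (211/2)·√(3.11 µF/147 mH) = 0.485.
ω_d = ω_n√(1−ζ²) = 1290 rad/s. t_p = π/ω_d = 0.00243 s.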